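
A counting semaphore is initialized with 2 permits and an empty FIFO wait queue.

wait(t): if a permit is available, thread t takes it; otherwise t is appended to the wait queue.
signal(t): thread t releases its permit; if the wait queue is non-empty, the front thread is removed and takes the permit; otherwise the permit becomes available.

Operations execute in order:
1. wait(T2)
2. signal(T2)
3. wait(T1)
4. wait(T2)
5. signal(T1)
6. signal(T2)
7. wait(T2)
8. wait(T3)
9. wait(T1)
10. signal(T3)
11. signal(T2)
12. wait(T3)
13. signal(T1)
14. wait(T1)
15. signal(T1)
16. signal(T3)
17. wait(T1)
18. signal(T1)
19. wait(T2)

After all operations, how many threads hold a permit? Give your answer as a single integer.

Answer: 1

Derivation:
Step 1: wait(T2) -> count=1 queue=[] holders={T2}
Step 2: signal(T2) -> count=2 queue=[] holders={none}
Step 3: wait(T1) -> count=1 queue=[] holders={T1}
Step 4: wait(T2) -> count=0 queue=[] holders={T1,T2}
Step 5: signal(T1) -> count=1 queue=[] holders={T2}
Step 6: signal(T2) -> count=2 queue=[] holders={none}
Step 7: wait(T2) -> count=1 queue=[] holders={T2}
Step 8: wait(T3) -> count=0 queue=[] holders={T2,T3}
Step 9: wait(T1) -> count=0 queue=[T1] holders={T2,T3}
Step 10: signal(T3) -> count=0 queue=[] holders={T1,T2}
Step 11: signal(T2) -> count=1 queue=[] holders={T1}
Step 12: wait(T3) -> count=0 queue=[] holders={T1,T3}
Step 13: signal(T1) -> count=1 queue=[] holders={T3}
Step 14: wait(T1) -> count=0 queue=[] holders={T1,T3}
Step 15: signal(T1) -> count=1 queue=[] holders={T3}
Step 16: signal(T3) -> count=2 queue=[] holders={none}
Step 17: wait(T1) -> count=1 queue=[] holders={T1}
Step 18: signal(T1) -> count=2 queue=[] holders={none}
Step 19: wait(T2) -> count=1 queue=[] holders={T2}
Final holders: {T2} -> 1 thread(s)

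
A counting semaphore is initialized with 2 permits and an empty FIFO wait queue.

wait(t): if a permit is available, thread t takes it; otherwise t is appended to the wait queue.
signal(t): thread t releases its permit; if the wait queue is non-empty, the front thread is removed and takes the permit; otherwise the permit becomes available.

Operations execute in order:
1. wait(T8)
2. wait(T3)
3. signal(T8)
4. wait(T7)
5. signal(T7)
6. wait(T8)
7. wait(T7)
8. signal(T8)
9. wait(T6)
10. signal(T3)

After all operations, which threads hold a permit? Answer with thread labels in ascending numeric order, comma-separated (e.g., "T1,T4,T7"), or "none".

Answer: T6,T7

Derivation:
Step 1: wait(T8) -> count=1 queue=[] holders={T8}
Step 2: wait(T3) -> count=0 queue=[] holders={T3,T8}
Step 3: signal(T8) -> count=1 queue=[] holders={T3}
Step 4: wait(T7) -> count=0 queue=[] holders={T3,T7}
Step 5: signal(T7) -> count=1 queue=[] holders={T3}
Step 6: wait(T8) -> count=0 queue=[] holders={T3,T8}
Step 7: wait(T7) -> count=0 queue=[T7] holders={T3,T8}
Step 8: signal(T8) -> count=0 queue=[] holders={T3,T7}
Step 9: wait(T6) -> count=0 queue=[T6] holders={T3,T7}
Step 10: signal(T3) -> count=0 queue=[] holders={T6,T7}
Final holders: T6,T7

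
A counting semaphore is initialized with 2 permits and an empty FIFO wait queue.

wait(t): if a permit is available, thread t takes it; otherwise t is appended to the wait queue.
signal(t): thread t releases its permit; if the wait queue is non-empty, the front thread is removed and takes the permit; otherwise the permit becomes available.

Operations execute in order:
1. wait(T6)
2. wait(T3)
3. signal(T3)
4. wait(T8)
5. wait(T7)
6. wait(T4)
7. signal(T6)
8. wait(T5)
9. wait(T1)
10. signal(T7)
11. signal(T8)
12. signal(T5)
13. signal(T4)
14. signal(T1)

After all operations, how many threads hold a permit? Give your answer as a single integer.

Answer: 0

Derivation:
Step 1: wait(T6) -> count=1 queue=[] holders={T6}
Step 2: wait(T3) -> count=0 queue=[] holders={T3,T6}
Step 3: signal(T3) -> count=1 queue=[] holders={T6}
Step 4: wait(T8) -> count=0 queue=[] holders={T6,T8}
Step 5: wait(T7) -> count=0 queue=[T7] holders={T6,T8}
Step 6: wait(T4) -> count=0 queue=[T7,T4] holders={T6,T8}
Step 7: signal(T6) -> count=0 queue=[T4] holders={T7,T8}
Step 8: wait(T5) -> count=0 queue=[T4,T5] holders={T7,T8}
Step 9: wait(T1) -> count=0 queue=[T4,T5,T1] holders={T7,T8}
Step 10: signal(T7) -> count=0 queue=[T5,T1] holders={T4,T8}
Step 11: signal(T8) -> count=0 queue=[T1] holders={T4,T5}
Step 12: signal(T5) -> count=0 queue=[] holders={T1,T4}
Step 13: signal(T4) -> count=1 queue=[] holders={T1}
Step 14: signal(T1) -> count=2 queue=[] holders={none}
Final holders: {none} -> 0 thread(s)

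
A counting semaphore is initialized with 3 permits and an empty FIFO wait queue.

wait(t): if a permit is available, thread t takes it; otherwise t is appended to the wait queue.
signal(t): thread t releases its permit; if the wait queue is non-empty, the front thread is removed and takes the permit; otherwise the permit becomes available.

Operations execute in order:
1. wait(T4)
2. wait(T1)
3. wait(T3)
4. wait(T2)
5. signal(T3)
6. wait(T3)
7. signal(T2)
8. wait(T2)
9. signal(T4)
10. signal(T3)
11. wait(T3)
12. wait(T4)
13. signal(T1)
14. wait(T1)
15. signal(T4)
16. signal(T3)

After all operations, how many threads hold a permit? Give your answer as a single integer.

Step 1: wait(T4) -> count=2 queue=[] holders={T4}
Step 2: wait(T1) -> count=1 queue=[] holders={T1,T4}
Step 3: wait(T3) -> count=0 queue=[] holders={T1,T3,T4}
Step 4: wait(T2) -> count=0 queue=[T2] holders={T1,T3,T4}
Step 5: signal(T3) -> count=0 queue=[] holders={T1,T2,T4}
Step 6: wait(T3) -> count=0 queue=[T3] holders={T1,T2,T4}
Step 7: signal(T2) -> count=0 queue=[] holders={T1,T3,T4}
Step 8: wait(T2) -> count=0 queue=[T2] holders={T1,T3,T4}
Step 9: signal(T4) -> count=0 queue=[] holders={T1,T2,T3}
Step 10: signal(T3) -> count=1 queue=[] holders={T1,T2}
Step 11: wait(T3) -> count=0 queue=[] holders={T1,T2,T3}
Step 12: wait(T4) -> count=0 queue=[T4] holders={T1,T2,T3}
Step 13: signal(T1) -> count=0 queue=[] holders={T2,T3,T4}
Step 14: wait(T1) -> count=0 queue=[T1] holders={T2,T3,T4}
Step 15: signal(T4) -> count=0 queue=[] holders={T1,T2,T3}
Step 16: signal(T3) -> count=1 queue=[] holders={T1,T2}
Final holders: {T1,T2} -> 2 thread(s)

Answer: 2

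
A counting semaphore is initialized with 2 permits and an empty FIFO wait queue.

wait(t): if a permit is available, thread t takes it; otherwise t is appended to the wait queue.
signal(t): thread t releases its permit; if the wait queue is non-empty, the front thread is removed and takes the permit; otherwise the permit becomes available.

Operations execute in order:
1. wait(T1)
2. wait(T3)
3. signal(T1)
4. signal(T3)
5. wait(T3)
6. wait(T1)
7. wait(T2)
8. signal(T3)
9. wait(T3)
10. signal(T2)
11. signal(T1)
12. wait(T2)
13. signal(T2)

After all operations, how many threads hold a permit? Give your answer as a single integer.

Step 1: wait(T1) -> count=1 queue=[] holders={T1}
Step 2: wait(T3) -> count=0 queue=[] holders={T1,T3}
Step 3: signal(T1) -> count=1 queue=[] holders={T3}
Step 4: signal(T3) -> count=2 queue=[] holders={none}
Step 5: wait(T3) -> count=1 queue=[] holders={T3}
Step 6: wait(T1) -> count=0 queue=[] holders={T1,T3}
Step 7: wait(T2) -> count=0 queue=[T2] holders={T1,T3}
Step 8: signal(T3) -> count=0 queue=[] holders={T1,T2}
Step 9: wait(T3) -> count=0 queue=[T3] holders={T1,T2}
Step 10: signal(T2) -> count=0 queue=[] holders={T1,T3}
Step 11: signal(T1) -> count=1 queue=[] holders={T3}
Step 12: wait(T2) -> count=0 queue=[] holders={T2,T3}
Step 13: signal(T2) -> count=1 queue=[] holders={T3}
Final holders: {T3} -> 1 thread(s)

Answer: 1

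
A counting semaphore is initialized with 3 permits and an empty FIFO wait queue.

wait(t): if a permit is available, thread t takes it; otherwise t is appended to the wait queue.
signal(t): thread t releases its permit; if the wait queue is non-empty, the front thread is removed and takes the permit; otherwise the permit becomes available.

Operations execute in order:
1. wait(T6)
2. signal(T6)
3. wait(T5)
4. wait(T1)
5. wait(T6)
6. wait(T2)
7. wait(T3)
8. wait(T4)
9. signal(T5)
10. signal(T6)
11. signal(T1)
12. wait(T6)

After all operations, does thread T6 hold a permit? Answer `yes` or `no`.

Step 1: wait(T6) -> count=2 queue=[] holders={T6}
Step 2: signal(T6) -> count=3 queue=[] holders={none}
Step 3: wait(T5) -> count=2 queue=[] holders={T5}
Step 4: wait(T1) -> count=1 queue=[] holders={T1,T5}
Step 5: wait(T6) -> count=0 queue=[] holders={T1,T5,T6}
Step 6: wait(T2) -> count=0 queue=[T2] holders={T1,T5,T6}
Step 7: wait(T3) -> count=0 queue=[T2,T3] holders={T1,T5,T6}
Step 8: wait(T4) -> count=0 queue=[T2,T3,T4] holders={T1,T5,T6}
Step 9: signal(T5) -> count=0 queue=[T3,T4] holders={T1,T2,T6}
Step 10: signal(T6) -> count=0 queue=[T4] holders={T1,T2,T3}
Step 11: signal(T1) -> count=0 queue=[] holders={T2,T3,T4}
Step 12: wait(T6) -> count=0 queue=[T6] holders={T2,T3,T4}
Final holders: {T2,T3,T4} -> T6 not in holders

Answer: no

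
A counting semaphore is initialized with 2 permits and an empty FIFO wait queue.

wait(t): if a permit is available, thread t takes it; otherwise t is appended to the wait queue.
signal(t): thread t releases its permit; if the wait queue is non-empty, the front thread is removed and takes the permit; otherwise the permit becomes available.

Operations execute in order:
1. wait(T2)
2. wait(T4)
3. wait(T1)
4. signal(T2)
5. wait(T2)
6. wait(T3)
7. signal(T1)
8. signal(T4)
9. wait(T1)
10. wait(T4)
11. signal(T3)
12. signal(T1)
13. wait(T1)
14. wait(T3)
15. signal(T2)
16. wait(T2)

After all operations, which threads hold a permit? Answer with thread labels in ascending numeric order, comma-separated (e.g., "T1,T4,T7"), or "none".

Answer: T1,T4

Derivation:
Step 1: wait(T2) -> count=1 queue=[] holders={T2}
Step 2: wait(T4) -> count=0 queue=[] holders={T2,T4}
Step 3: wait(T1) -> count=0 queue=[T1] holders={T2,T4}
Step 4: signal(T2) -> count=0 queue=[] holders={T1,T4}
Step 5: wait(T2) -> count=0 queue=[T2] holders={T1,T4}
Step 6: wait(T3) -> count=0 queue=[T2,T3] holders={T1,T4}
Step 7: signal(T1) -> count=0 queue=[T3] holders={T2,T4}
Step 8: signal(T4) -> count=0 queue=[] holders={T2,T3}
Step 9: wait(T1) -> count=0 queue=[T1] holders={T2,T3}
Step 10: wait(T4) -> count=0 queue=[T1,T4] holders={T2,T3}
Step 11: signal(T3) -> count=0 queue=[T4] holders={T1,T2}
Step 12: signal(T1) -> count=0 queue=[] holders={T2,T4}
Step 13: wait(T1) -> count=0 queue=[T1] holders={T2,T4}
Step 14: wait(T3) -> count=0 queue=[T1,T3] holders={T2,T4}
Step 15: signal(T2) -> count=0 queue=[T3] holders={T1,T4}
Step 16: wait(T2) -> count=0 queue=[T3,T2] holders={T1,T4}
Final holders: T1,T4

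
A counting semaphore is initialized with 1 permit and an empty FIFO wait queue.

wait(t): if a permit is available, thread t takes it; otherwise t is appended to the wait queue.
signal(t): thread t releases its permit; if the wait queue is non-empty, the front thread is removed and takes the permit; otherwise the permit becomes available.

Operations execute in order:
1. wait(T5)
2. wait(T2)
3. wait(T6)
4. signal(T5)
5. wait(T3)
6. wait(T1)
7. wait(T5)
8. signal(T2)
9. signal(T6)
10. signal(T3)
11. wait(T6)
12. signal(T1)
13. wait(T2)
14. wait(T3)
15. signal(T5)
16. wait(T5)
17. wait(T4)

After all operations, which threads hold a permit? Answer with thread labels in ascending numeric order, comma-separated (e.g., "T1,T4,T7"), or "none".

Step 1: wait(T5) -> count=0 queue=[] holders={T5}
Step 2: wait(T2) -> count=0 queue=[T2] holders={T5}
Step 3: wait(T6) -> count=0 queue=[T2,T6] holders={T5}
Step 4: signal(T5) -> count=0 queue=[T6] holders={T2}
Step 5: wait(T3) -> count=0 queue=[T6,T3] holders={T2}
Step 6: wait(T1) -> count=0 queue=[T6,T3,T1] holders={T2}
Step 7: wait(T5) -> count=0 queue=[T6,T3,T1,T5] holders={T2}
Step 8: signal(T2) -> count=0 queue=[T3,T1,T5] holders={T6}
Step 9: signal(T6) -> count=0 queue=[T1,T5] holders={T3}
Step 10: signal(T3) -> count=0 queue=[T5] holders={T1}
Step 11: wait(T6) -> count=0 queue=[T5,T6] holders={T1}
Step 12: signal(T1) -> count=0 queue=[T6] holders={T5}
Step 13: wait(T2) -> count=0 queue=[T6,T2] holders={T5}
Step 14: wait(T3) -> count=0 queue=[T6,T2,T3] holders={T5}
Step 15: signal(T5) -> count=0 queue=[T2,T3] holders={T6}
Step 16: wait(T5) -> count=0 queue=[T2,T3,T5] holders={T6}
Step 17: wait(T4) -> count=0 queue=[T2,T3,T5,T4] holders={T6}
Final holders: T6

Answer: T6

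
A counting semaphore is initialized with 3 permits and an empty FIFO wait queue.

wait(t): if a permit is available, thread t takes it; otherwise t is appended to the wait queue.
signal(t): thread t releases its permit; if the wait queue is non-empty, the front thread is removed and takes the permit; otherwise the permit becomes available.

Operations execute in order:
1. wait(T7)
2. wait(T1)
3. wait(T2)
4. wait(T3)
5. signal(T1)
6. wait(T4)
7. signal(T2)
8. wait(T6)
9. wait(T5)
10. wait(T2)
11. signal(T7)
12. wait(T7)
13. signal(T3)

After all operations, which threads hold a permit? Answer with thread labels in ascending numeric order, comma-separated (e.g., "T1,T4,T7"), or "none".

Answer: T4,T5,T6

Derivation:
Step 1: wait(T7) -> count=2 queue=[] holders={T7}
Step 2: wait(T1) -> count=1 queue=[] holders={T1,T7}
Step 3: wait(T2) -> count=0 queue=[] holders={T1,T2,T7}
Step 4: wait(T3) -> count=0 queue=[T3] holders={T1,T2,T7}
Step 5: signal(T1) -> count=0 queue=[] holders={T2,T3,T7}
Step 6: wait(T4) -> count=0 queue=[T4] holders={T2,T3,T7}
Step 7: signal(T2) -> count=0 queue=[] holders={T3,T4,T7}
Step 8: wait(T6) -> count=0 queue=[T6] holders={T3,T4,T7}
Step 9: wait(T5) -> count=0 queue=[T6,T5] holders={T3,T4,T7}
Step 10: wait(T2) -> count=0 queue=[T6,T5,T2] holders={T3,T4,T7}
Step 11: signal(T7) -> count=0 queue=[T5,T2] holders={T3,T4,T6}
Step 12: wait(T7) -> count=0 queue=[T5,T2,T7] holders={T3,T4,T6}
Step 13: signal(T3) -> count=0 queue=[T2,T7] holders={T4,T5,T6}
Final holders: T4,T5,T6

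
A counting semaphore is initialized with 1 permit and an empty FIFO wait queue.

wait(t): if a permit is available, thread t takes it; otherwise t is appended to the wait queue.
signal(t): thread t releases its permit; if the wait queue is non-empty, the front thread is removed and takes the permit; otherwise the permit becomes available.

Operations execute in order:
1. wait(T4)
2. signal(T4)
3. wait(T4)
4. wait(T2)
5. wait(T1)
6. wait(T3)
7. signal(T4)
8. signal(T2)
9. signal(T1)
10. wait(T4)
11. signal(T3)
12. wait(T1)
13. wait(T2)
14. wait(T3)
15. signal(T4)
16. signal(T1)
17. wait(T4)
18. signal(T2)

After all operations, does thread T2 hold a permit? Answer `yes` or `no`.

Answer: no

Derivation:
Step 1: wait(T4) -> count=0 queue=[] holders={T4}
Step 2: signal(T4) -> count=1 queue=[] holders={none}
Step 3: wait(T4) -> count=0 queue=[] holders={T4}
Step 4: wait(T2) -> count=0 queue=[T2] holders={T4}
Step 5: wait(T1) -> count=0 queue=[T2,T1] holders={T4}
Step 6: wait(T3) -> count=0 queue=[T2,T1,T3] holders={T4}
Step 7: signal(T4) -> count=0 queue=[T1,T3] holders={T2}
Step 8: signal(T2) -> count=0 queue=[T3] holders={T1}
Step 9: signal(T1) -> count=0 queue=[] holders={T3}
Step 10: wait(T4) -> count=0 queue=[T4] holders={T3}
Step 11: signal(T3) -> count=0 queue=[] holders={T4}
Step 12: wait(T1) -> count=0 queue=[T1] holders={T4}
Step 13: wait(T2) -> count=0 queue=[T1,T2] holders={T4}
Step 14: wait(T3) -> count=0 queue=[T1,T2,T3] holders={T4}
Step 15: signal(T4) -> count=0 queue=[T2,T3] holders={T1}
Step 16: signal(T1) -> count=0 queue=[T3] holders={T2}
Step 17: wait(T4) -> count=0 queue=[T3,T4] holders={T2}
Step 18: signal(T2) -> count=0 queue=[T4] holders={T3}
Final holders: {T3} -> T2 not in holders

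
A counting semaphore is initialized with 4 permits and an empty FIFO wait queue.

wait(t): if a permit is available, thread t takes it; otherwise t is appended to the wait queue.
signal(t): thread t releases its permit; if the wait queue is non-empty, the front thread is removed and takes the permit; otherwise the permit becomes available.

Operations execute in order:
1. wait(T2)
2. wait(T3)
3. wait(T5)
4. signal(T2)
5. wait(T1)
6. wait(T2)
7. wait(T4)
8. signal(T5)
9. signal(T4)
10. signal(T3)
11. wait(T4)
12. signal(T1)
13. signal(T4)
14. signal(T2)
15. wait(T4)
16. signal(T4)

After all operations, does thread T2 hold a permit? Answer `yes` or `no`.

Answer: no

Derivation:
Step 1: wait(T2) -> count=3 queue=[] holders={T2}
Step 2: wait(T3) -> count=2 queue=[] holders={T2,T3}
Step 3: wait(T5) -> count=1 queue=[] holders={T2,T3,T5}
Step 4: signal(T2) -> count=2 queue=[] holders={T3,T5}
Step 5: wait(T1) -> count=1 queue=[] holders={T1,T3,T5}
Step 6: wait(T2) -> count=0 queue=[] holders={T1,T2,T3,T5}
Step 7: wait(T4) -> count=0 queue=[T4] holders={T1,T2,T3,T5}
Step 8: signal(T5) -> count=0 queue=[] holders={T1,T2,T3,T4}
Step 9: signal(T4) -> count=1 queue=[] holders={T1,T2,T3}
Step 10: signal(T3) -> count=2 queue=[] holders={T1,T2}
Step 11: wait(T4) -> count=1 queue=[] holders={T1,T2,T4}
Step 12: signal(T1) -> count=2 queue=[] holders={T2,T4}
Step 13: signal(T4) -> count=3 queue=[] holders={T2}
Step 14: signal(T2) -> count=4 queue=[] holders={none}
Step 15: wait(T4) -> count=3 queue=[] holders={T4}
Step 16: signal(T4) -> count=4 queue=[] holders={none}
Final holders: {none} -> T2 not in holders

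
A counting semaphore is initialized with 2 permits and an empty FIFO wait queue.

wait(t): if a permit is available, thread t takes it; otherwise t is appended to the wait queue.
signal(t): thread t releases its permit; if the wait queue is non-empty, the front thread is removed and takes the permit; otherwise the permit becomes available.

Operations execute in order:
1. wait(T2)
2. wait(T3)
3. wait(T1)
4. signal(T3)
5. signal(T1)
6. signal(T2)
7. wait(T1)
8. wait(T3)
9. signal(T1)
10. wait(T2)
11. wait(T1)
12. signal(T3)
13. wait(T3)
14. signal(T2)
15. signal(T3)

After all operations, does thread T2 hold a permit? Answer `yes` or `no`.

Answer: no

Derivation:
Step 1: wait(T2) -> count=1 queue=[] holders={T2}
Step 2: wait(T3) -> count=0 queue=[] holders={T2,T3}
Step 3: wait(T1) -> count=0 queue=[T1] holders={T2,T3}
Step 4: signal(T3) -> count=0 queue=[] holders={T1,T2}
Step 5: signal(T1) -> count=1 queue=[] holders={T2}
Step 6: signal(T2) -> count=2 queue=[] holders={none}
Step 7: wait(T1) -> count=1 queue=[] holders={T1}
Step 8: wait(T3) -> count=0 queue=[] holders={T1,T3}
Step 9: signal(T1) -> count=1 queue=[] holders={T3}
Step 10: wait(T2) -> count=0 queue=[] holders={T2,T3}
Step 11: wait(T1) -> count=0 queue=[T1] holders={T2,T3}
Step 12: signal(T3) -> count=0 queue=[] holders={T1,T2}
Step 13: wait(T3) -> count=0 queue=[T3] holders={T1,T2}
Step 14: signal(T2) -> count=0 queue=[] holders={T1,T3}
Step 15: signal(T3) -> count=1 queue=[] holders={T1}
Final holders: {T1} -> T2 not in holders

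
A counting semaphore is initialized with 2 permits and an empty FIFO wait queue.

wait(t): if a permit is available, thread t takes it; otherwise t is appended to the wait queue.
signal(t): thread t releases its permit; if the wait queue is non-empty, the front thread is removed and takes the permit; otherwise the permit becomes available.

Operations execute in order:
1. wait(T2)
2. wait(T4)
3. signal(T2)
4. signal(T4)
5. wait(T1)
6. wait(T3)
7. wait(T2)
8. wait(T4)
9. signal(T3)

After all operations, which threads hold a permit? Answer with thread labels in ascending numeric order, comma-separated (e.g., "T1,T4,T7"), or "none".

Step 1: wait(T2) -> count=1 queue=[] holders={T2}
Step 2: wait(T4) -> count=0 queue=[] holders={T2,T4}
Step 3: signal(T2) -> count=1 queue=[] holders={T4}
Step 4: signal(T4) -> count=2 queue=[] holders={none}
Step 5: wait(T1) -> count=1 queue=[] holders={T1}
Step 6: wait(T3) -> count=0 queue=[] holders={T1,T3}
Step 7: wait(T2) -> count=0 queue=[T2] holders={T1,T3}
Step 8: wait(T4) -> count=0 queue=[T2,T4] holders={T1,T3}
Step 9: signal(T3) -> count=0 queue=[T4] holders={T1,T2}
Final holders: T1,T2

Answer: T1,T2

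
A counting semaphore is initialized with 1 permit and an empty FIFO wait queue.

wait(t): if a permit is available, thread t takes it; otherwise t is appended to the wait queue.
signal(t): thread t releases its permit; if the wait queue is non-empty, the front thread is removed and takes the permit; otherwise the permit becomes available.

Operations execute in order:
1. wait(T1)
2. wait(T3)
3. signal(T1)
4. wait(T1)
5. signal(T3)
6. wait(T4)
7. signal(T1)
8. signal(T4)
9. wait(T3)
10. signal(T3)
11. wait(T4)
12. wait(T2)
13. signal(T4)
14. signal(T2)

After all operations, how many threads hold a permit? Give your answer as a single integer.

Answer: 0

Derivation:
Step 1: wait(T1) -> count=0 queue=[] holders={T1}
Step 2: wait(T3) -> count=0 queue=[T3] holders={T1}
Step 3: signal(T1) -> count=0 queue=[] holders={T3}
Step 4: wait(T1) -> count=0 queue=[T1] holders={T3}
Step 5: signal(T3) -> count=0 queue=[] holders={T1}
Step 6: wait(T4) -> count=0 queue=[T4] holders={T1}
Step 7: signal(T1) -> count=0 queue=[] holders={T4}
Step 8: signal(T4) -> count=1 queue=[] holders={none}
Step 9: wait(T3) -> count=0 queue=[] holders={T3}
Step 10: signal(T3) -> count=1 queue=[] holders={none}
Step 11: wait(T4) -> count=0 queue=[] holders={T4}
Step 12: wait(T2) -> count=0 queue=[T2] holders={T4}
Step 13: signal(T4) -> count=0 queue=[] holders={T2}
Step 14: signal(T2) -> count=1 queue=[] holders={none}
Final holders: {none} -> 0 thread(s)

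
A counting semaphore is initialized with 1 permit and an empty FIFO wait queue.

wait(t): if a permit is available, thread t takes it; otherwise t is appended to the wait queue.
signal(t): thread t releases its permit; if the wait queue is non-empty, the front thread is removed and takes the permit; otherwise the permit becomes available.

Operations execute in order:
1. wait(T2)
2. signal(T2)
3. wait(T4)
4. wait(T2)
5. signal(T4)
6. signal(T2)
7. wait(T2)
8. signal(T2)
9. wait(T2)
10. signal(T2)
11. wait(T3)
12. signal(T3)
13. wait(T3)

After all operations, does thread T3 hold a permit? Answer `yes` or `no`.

Step 1: wait(T2) -> count=0 queue=[] holders={T2}
Step 2: signal(T2) -> count=1 queue=[] holders={none}
Step 3: wait(T4) -> count=0 queue=[] holders={T4}
Step 4: wait(T2) -> count=0 queue=[T2] holders={T4}
Step 5: signal(T4) -> count=0 queue=[] holders={T2}
Step 6: signal(T2) -> count=1 queue=[] holders={none}
Step 7: wait(T2) -> count=0 queue=[] holders={T2}
Step 8: signal(T2) -> count=1 queue=[] holders={none}
Step 9: wait(T2) -> count=0 queue=[] holders={T2}
Step 10: signal(T2) -> count=1 queue=[] holders={none}
Step 11: wait(T3) -> count=0 queue=[] holders={T3}
Step 12: signal(T3) -> count=1 queue=[] holders={none}
Step 13: wait(T3) -> count=0 queue=[] holders={T3}
Final holders: {T3} -> T3 in holders

Answer: yes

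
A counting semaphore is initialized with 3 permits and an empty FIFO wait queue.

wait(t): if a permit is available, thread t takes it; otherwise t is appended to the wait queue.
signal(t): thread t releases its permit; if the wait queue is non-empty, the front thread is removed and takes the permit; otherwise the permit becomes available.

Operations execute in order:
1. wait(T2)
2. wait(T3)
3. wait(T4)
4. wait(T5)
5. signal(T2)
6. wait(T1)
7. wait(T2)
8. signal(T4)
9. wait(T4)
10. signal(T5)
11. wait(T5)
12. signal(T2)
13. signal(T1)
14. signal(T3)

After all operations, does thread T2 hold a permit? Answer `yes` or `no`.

Step 1: wait(T2) -> count=2 queue=[] holders={T2}
Step 2: wait(T3) -> count=1 queue=[] holders={T2,T3}
Step 3: wait(T4) -> count=0 queue=[] holders={T2,T3,T4}
Step 4: wait(T5) -> count=0 queue=[T5] holders={T2,T3,T4}
Step 5: signal(T2) -> count=0 queue=[] holders={T3,T4,T5}
Step 6: wait(T1) -> count=0 queue=[T1] holders={T3,T4,T5}
Step 7: wait(T2) -> count=0 queue=[T1,T2] holders={T3,T4,T5}
Step 8: signal(T4) -> count=0 queue=[T2] holders={T1,T3,T5}
Step 9: wait(T4) -> count=0 queue=[T2,T4] holders={T1,T3,T5}
Step 10: signal(T5) -> count=0 queue=[T4] holders={T1,T2,T3}
Step 11: wait(T5) -> count=0 queue=[T4,T5] holders={T1,T2,T3}
Step 12: signal(T2) -> count=0 queue=[T5] holders={T1,T3,T4}
Step 13: signal(T1) -> count=0 queue=[] holders={T3,T4,T5}
Step 14: signal(T3) -> count=1 queue=[] holders={T4,T5}
Final holders: {T4,T5} -> T2 not in holders

Answer: no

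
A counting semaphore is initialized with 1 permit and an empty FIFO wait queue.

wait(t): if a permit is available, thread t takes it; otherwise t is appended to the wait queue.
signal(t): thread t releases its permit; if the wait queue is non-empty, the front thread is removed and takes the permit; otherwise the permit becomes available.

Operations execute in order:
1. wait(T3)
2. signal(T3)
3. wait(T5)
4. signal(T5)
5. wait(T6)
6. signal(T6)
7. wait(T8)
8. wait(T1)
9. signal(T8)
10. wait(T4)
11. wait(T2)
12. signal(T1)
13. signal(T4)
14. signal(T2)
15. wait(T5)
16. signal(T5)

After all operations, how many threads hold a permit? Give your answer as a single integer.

Step 1: wait(T3) -> count=0 queue=[] holders={T3}
Step 2: signal(T3) -> count=1 queue=[] holders={none}
Step 3: wait(T5) -> count=0 queue=[] holders={T5}
Step 4: signal(T5) -> count=1 queue=[] holders={none}
Step 5: wait(T6) -> count=0 queue=[] holders={T6}
Step 6: signal(T6) -> count=1 queue=[] holders={none}
Step 7: wait(T8) -> count=0 queue=[] holders={T8}
Step 8: wait(T1) -> count=0 queue=[T1] holders={T8}
Step 9: signal(T8) -> count=0 queue=[] holders={T1}
Step 10: wait(T4) -> count=0 queue=[T4] holders={T1}
Step 11: wait(T2) -> count=0 queue=[T4,T2] holders={T1}
Step 12: signal(T1) -> count=0 queue=[T2] holders={T4}
Step 13: signal(T4) -> count=0 queue=[] holders={T2}
Step 14: signal(T2) -> count=1 queue=[] holders={none}
Step 15: wait(T5) -> count=0 queue=[] holders={T5}
Step 16: signal(T5) -> count=1 queue=[] holders={none}
Final holders: {none} -> 0 thread(s)

Answer: 0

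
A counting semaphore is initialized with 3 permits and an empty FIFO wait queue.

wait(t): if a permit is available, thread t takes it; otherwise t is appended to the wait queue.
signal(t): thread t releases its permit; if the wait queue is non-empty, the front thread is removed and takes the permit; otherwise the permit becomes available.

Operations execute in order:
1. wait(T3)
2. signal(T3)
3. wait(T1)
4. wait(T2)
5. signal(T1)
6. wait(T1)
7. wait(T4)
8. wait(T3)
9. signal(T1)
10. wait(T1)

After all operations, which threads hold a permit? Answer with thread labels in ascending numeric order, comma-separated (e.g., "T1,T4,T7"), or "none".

Step 1: wait(T3) -> count=2 queue=[] holders={T3}
Step 2: signal(T3) -> count=3 queue=[] holders={none}
Step 3: wait(T1) -> count=2 queue=[] holders={T1}
Step 4: wait(T2) -> count=1 queue=[] holders={T1,T2}
Step 5: signal(T1) -> count=2 queue=[] holders={T2}
Step 6: wait(T1) -> count=1 queue=[] holders={T1,T2}
Step 7: wait(T4) -> count=0 queue=[] holders={T1,T2,T4}
Step 8: wait(T3) -> count=0 queue=[T3] holders={T1,T2,T4}
Step 9: signal(T1) -> count=0 queue=[] holders={T2,T3,T4}
Step 10: wait(T1) -> count=0 queue=[T1] holders={T2,T3,T4}
Final holders: T2,T3,T4

Answer: T2,T3,T4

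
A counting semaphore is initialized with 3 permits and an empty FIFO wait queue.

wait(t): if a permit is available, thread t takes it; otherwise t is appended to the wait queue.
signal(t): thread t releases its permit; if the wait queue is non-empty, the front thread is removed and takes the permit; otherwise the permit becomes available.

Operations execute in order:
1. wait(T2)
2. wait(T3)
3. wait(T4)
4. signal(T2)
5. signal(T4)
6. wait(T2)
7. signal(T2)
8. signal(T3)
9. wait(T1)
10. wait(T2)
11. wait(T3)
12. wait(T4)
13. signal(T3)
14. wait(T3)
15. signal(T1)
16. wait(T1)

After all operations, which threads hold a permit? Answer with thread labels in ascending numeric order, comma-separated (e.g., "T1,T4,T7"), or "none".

Step 1: wait(T2) -> count=2 queue=[] holders={T2}
Step 2: wait(T3) -> count=1 queue=[] holders={T2,T3}
Step 3: wait(T4) -> count=0 queue=[] holders={T2,T3,T4}
Step 4: signal(T2) -> count=1 queue=[] holders={T3,T4}
Step 5: signal(T4) -> count=2 queue=[] holders={T3}
Step 6: wait(T2) -> count=1 queue=[] holders={T2,T3}
Step 7: signal(T2) -> count=2 queue=[] holders={T3}
Step 8: signal(T3) -> count=3 queue=[] holders={none}
Step 9: wait(T1) -> count=2 queue=[] holders={T1}
Step 10: wait(T2) -> count=1 queue=[] holders={T1,T2}
Step 11: wait(T3) -> count=0 queue=[] holders={T1,T2,T3}
Step 12: wait(T4) -> count=0 queue=[T4] holders={T1,T2,T3}
Step 13: signal(T3) -> count=0 queue=[] holders={T1,T2,T4}
Step 14: wait(T3) -> count=0 queue=[T3] holders={T1,T2,T4}
Step 15: signal(T1) -> count=0 queue=[] holders={T2,T3,T4}
Step 16: wait(T1) -> count=0 queue=[T1] holders={T2,T3,T4}
Final holders: T2,T3,T4

Answer: T2,T3,T4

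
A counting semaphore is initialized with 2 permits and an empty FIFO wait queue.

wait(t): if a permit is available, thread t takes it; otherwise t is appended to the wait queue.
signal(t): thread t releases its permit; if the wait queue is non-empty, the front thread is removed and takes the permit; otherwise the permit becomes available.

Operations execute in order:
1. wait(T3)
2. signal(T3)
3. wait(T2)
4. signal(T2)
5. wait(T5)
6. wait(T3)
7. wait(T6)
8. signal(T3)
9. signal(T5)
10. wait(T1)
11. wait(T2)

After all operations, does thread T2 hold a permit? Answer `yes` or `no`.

Step 1: wait(T3) -> count=1 queue=[] holders={T3}
Step 2: signal(T3) -> count=2 queue=[] holders={none}
Step 3: wait(T2) -> count=1 queue=[] holders={T2}
Step 4: signal(T2) -> count=2 queue=[] holders={none}
Step 5: wait(T5) -> count=1 queue=[] holders={T5}
Step 6: wait(T3) -> count=0 queue=[] holders={T3,T5}
Step 7: wait(T6) -> count=0 queue=[T6] holders={T3,T5}
Step 8: signal(T3) -> count=0 queue=[] holders={T5,T6}
Step 9: signal(T5) -> count=1 queue=[] holders={T6}
Step 10: wait(T1) -> count=0 queue=[] holders={T1,T6}
Step 11: wait(T2) -> count=0 queue=[T2] holders={T1,T6}
Final holders: {T1,T6} -> T2 not in holders

Answer: no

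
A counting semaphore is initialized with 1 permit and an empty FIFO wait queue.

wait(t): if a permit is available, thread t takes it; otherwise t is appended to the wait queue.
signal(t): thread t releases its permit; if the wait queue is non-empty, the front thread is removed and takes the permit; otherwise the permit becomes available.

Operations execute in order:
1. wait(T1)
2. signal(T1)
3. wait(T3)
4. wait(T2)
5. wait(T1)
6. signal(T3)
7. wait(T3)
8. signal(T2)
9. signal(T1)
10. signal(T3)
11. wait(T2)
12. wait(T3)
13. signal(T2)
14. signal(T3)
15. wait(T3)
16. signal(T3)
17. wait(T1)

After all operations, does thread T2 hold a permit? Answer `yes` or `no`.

Answer: no

Derivation:
Step 1: wait(T1) -> count=0 queue=[] holders={T1}
Step 2: signal(T1) -> count=1 queue=[] holders={none}
Step 3: wait(T3) -> count=0 queue=[] holders={T3}
Step 4: wait(T2) -> count=0 queue=[T2] holders={T3}
Step 5: wait(T1) -> count=0 queue=[T2,T1] holders={T3}
Step 6: signal(T3) -> count=0 queue=[T1] holders={T2}
Step 7: wait(T3) -> count=0 queue=[T1,T3] holders={T2}
Step 8: signal(T2) -> count=0 queue=[T3] holders={T1}
Step 9: signal(T1) -> count=0 queue=[] holders={T3}
Step 10: signal(T3) -> count=1 queue=[] holders={none}
Step 11: wait(T2) -> count=0 queue=[] holders={T2}
Step 12: wait(T3) -> count=0 queue=[T3] holders={T2}
Step 13: signal(T2) -> count=0 queue=[] holders={T3}
Step 14: signal(T3) -> count=1 queue=[] holders={none}
Step 15: wait(T3) -> count=0 queue=[] holders={T3}
Step 16: signal(T3) -> count=1 queue=[] holders={none}
Step 17: wait(T1) -> count=0 queue=[] holders={T1}
Final holders: {T1} -> T2 not in holders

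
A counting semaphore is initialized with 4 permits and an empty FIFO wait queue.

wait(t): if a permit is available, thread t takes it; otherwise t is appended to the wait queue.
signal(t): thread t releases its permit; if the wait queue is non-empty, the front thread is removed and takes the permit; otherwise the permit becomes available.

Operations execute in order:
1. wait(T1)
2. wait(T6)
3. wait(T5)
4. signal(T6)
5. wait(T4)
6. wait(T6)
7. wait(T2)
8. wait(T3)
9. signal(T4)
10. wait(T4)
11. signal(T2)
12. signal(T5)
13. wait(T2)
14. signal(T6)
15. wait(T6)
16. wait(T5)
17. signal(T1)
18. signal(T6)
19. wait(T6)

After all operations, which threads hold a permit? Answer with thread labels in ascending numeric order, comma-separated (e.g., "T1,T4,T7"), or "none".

Step 1: wait(T1) -> count=3 queue=[] holders={T1}
Step 2: wait(T6) -> count=2 queue=[] holders={T1,T6}
Step 3: wait(T5) -> count=1 queue=[] holders={T1,T5,T6}
Step 4: signal(T6) -> count=2 queue=[] holders={T1,T5}
Step 5: wait(T4) -> count=1 queue=[] holders={T1,T4,T5}
Step 6: wait(T6) -> count=0 queue=[] holders={T1,T4,T5,T6}
Step 7: wait(T2) -> count=0 queue=[T2] holders={T1,T4,T5,T6}
Step 8: wait(T3) -> count=0 queue=[T2,T3] holders={T1,T4,T5,T6}
Step 9: signal(T4) -> count=0 queue=[T3] holders={T1,T2,T5,T6}
Step 10: wait(T4) -> count=0 queue=[T3,T4] holders={T1,T2,T5,T6}
Step 11: signal(T2) -> count=0 queue=[T4] holders={T1,T3,T5,T6}
Step 12: signal(T5) -> count=0 queue=[] holders={T1,T3,T4,T6}
Step 13: wait(T2) -> count=0 queue=[T2] holders={T1,T3,T4,T6}
Step 14: signal(T6) -> count=0 queue=[] holders={T1,T2,T3,T4}
Step 15: wait(T6) -> count=0 queue=[T6] holders={T1,T2,T3,T4}
Step 16: wait(T5) -> count=0 queue=[T6,T5] holders={T1,T2,T3,T4}
Step 17: signal(T1) -> count=0 queue=[T5] holders={T2,T3,T4,T6}
Step 18: signal(T6) -> count=0 queue=[] holders={T2,T3,T4,T5}
Step 19: wait(T6) -> count=0 queue=[T6] holders={T2,T3,T4,T5}
Final holders: T2,T3,T4,T5

Answer: T2,T3,T4,T5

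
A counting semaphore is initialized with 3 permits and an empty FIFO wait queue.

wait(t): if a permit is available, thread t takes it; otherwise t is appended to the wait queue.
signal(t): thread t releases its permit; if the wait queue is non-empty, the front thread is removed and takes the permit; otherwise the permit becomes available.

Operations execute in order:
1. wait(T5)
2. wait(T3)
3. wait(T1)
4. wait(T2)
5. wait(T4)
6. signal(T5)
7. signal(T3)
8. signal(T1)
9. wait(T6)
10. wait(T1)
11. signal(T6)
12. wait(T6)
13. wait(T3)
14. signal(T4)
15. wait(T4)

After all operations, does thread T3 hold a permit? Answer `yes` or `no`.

Answer: no

Derivation:
Step 1: wait(T5) -> count=2 queue=[] holders={T5}
Step 2: wait(T3) -> count=1 queue=[] holders={T3,T5}
Step 3: wait(T1) -> count=0 queue=[] holders={T1,T3,T5}
Step 4: wait(T2) -> count=0 queue=[T2] holders={T1,T3,T5}
Step 5: wait(T4) -> count=0 queue=[T2,T4] holders={T1,T3,T5}
Step 6: signal(T5) -> count=0 queue=[T4] holders={T1,T2,T3}
Step 7: signal(T3) -> count=0 queue=[] holders={T1,T2,T4}
Step 8: signal(T1) -> count=1 queue=[] holders={T2,T4}
Step 9: wait(T6) -> count=0 queue=[] holders={T2,T4,T6}
Step 10: wait(T1) -> count=0 queue=[T1] holders={T2,T4,T6}
Step 11: signal(T6) -> count=0 queue=[] holders={T1,T2,T4}
Step 12: wait(T6) -> count=0 queue=[T6] holders={T1,T2,T4}
Step 13: wait(T3) -> count=0 queue=[T6,T3] holders={T1,T2,T4}
Step 14: signal(T4) -> count=0 queue=[T3] holders={T1,T2,T6}
Step 15: wait(T4) -> count=0 queue=[T3,T4] holders={T1,T2,T6}
Final holders: {T1,T2,T6} -> T3 not in holders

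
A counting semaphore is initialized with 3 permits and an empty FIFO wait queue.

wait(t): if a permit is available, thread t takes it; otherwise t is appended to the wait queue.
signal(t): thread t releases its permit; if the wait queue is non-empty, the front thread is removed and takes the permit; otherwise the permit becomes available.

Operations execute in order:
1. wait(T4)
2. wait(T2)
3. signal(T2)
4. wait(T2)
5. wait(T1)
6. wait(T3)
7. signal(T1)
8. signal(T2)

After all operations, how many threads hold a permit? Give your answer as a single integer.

Step 1: wait(T4) -> count=2 queue=[] holders={T4}
Step 2: wait(T2) -> count=1 queue=[] holders={T2,T4}
Step 3: signal(T2) -> count=2 queue=[] holders={T4}
Step 4: wait(T2) -> count=1 queue=[] holders={T2,T4}
Step 5: wait(T1) -> count=0 queue=[] holders={T1,T2,T4}
Step 6: wait(T3) -> count=0 queue=[T3] holders={T1,T2,T4}
Step 7: signal(T1) -> count=0 queue=[] holders={T2,T3,T4}
Step 8: signal(T2) -> count=1 queue=[] holders={T3,T4}
Final holders: {T3,T4} -> 2 thread(s)

Answer: 2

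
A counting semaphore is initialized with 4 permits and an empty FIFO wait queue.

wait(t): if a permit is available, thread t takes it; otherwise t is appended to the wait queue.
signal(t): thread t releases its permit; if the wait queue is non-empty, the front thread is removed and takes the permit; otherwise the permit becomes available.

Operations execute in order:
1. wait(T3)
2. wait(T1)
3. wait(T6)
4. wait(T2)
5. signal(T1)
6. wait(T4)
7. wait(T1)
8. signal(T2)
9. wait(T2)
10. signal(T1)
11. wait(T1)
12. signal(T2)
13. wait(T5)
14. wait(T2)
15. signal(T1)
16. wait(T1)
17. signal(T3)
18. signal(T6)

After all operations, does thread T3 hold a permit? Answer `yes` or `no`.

Answer: no

Derivation:
Step 1: wait(T3) -> count=3 queue=[] holders={T3}
Step 2: wait(T1) -> count=2 queue=[] holders={T1,T3}
Step 3: wait(T6) -> count=1 queue=[] holders={T1,T3,T6}
Step 4: wait(T2) -> count=0 queue=[] holders={T1,T2,T3,T6}
Step 5: signal(T1) -> count=1 queue=[] holders={T2,T3,T6}
Step 6: wait(T4) -> count=0 queue=[] holders={T2,T3,T4,T6}
Step 7: wait(T1) -> count=0 queue=[T1] holders={T2,T3,T4,T6}
Step 8: signal(T2) -> count=0 queue=[] holders={T1,T3,T4,T6}
Step 9: wait(T2) -> count=0 queue=[T2] holders={T1,T3,T4,T6}
Step 10: signal(T1) -> count=0 queue=[] holders={T2,T3,T4,T6}
Step 11: wait(T1) -> count=0 queue=[T1] holders={T2,T3,T4,T6}
Step 12: signal(T2) -> count=0 queue=[] holders={T1,T3,T4,T6}
Step 13: wait(T5) -> count=0 queue=[T5] holders={T1,T3,T4,T6}
Step 14: wait(T2) -> count=0 queue=[T5,T2] holders={T1,T3,T4,T6}
Step 15: signal(T1) -> count=0 queue=[T2] holders={T3,T4,T5,T6}
Step 16: wait(T1) -> count=0 queue=[T2,T1] holders={T3,T4,T5,T6}
Step 17: signal(T3) -> count=0 queue=[T1] holders={T2,T4,T5,T6}
Step 18: signal(T6) -> count=0 queue=[] holders={T1,T2,T4,T5}
Final holders: {T1,T2,T4,T5} -> T3 not in holders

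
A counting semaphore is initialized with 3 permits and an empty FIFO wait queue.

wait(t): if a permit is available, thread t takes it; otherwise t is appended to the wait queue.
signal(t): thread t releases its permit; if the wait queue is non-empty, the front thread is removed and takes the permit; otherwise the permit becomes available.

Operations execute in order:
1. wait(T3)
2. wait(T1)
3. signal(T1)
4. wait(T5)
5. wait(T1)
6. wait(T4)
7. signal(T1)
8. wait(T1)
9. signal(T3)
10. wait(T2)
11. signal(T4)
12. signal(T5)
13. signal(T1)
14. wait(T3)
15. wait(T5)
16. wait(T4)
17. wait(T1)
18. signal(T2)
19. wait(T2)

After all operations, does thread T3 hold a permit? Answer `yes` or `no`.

Answer: yes

Derivation:
Step 1: wait(T3) -> count=2 queue=[] holders={T3}
Step 2: wait(T1) -> count=1 queue=[] holders={T1,T3}
Step 3: signal(T1) -> count=2 queue=[] holders={T3}
Step 4: wait(T5) -> count=1 queue=[] holders={T3,T5}
Step 5: wait(T1) -> count=0 queue=[] holders={T1,T3,T5}
Step 6: wait(T4) -> count=0 queue=[T4] holders={T1,T3,T5}
Step 7: signal(T1) -> count=0 queue=[] holders={T3,T4,T5}
Step 8: wait(T1) -> count=0 queue=[T1] holders={T3,T4,T5}
Step 9: signal(T3) -> count=0 queue=[] holders={T1,T4,T5}
Step 10: wait(T2) -> count=0 queue=[T2] holders={T1,T4,T5}
Step 11: signal(T4) -> count=0 queue=[] holders={T1,T2,T5}
Step 12: signal(T5) -> count=1 queue=[] holders={T1,T2}
Step 13: signal(T1) -> count=2 queue=[] holders={T2}
Step 14: wait(T3) -> count=1 queue=[] holders={T2,T3}
Step 15: wait(T5) -> count=0 queue=[] holders={T2,T3,T5}
Step 16: wait(T4) -> count=0 queue=[T4] holders={T2,T3,T5}
Step 17: wait(T1) -> count=0 queue=[T4,T1] holders={T2,T3,T5}
Step 18: signal(T2) -> count=0 queue=[T1] holders={T3,T4,T5}
Step 19: wait(T2) -> count=0 queue=[T1,T2] holders={T3,T4,T5}
Final holders: {T3,T4,T5} -> T3 in holders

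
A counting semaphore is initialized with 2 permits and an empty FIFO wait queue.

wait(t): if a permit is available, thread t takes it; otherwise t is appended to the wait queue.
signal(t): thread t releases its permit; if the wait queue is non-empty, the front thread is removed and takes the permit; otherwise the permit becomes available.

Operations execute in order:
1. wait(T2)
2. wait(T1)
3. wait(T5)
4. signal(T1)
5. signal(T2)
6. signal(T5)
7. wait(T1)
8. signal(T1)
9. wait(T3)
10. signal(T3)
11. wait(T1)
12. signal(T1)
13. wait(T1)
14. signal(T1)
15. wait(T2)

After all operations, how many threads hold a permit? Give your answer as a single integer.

Answer: 1

Derivation:
Step 1: wait(T2) -> count=1 queue=[] holders={T2}
Step 2: wait(T1) -> count=0 queue=[] holders={T1,T2}
Step 3: wait(T5) -> count=0 queue=[T5] holders={T1,T2}
Step 4: signal(T1) -> count=0 queue=[] holders={T2,T5}
Step 5: signal(T2) -> count=1 queue=[] holders={T5}
Step 6: signal(T5) -> count=2 queue=[] holders={none}
Step 7: wait(T1) -> count=1 queue=[] holders={T1}
Step 8: signal(T1) -> count=2 queue=[] holders={none}
Step 9: wait(T3) -> count=1 queue=[] holders={T3}
Step 10: signal(T3) -> count=2 queue=[] holders={none}
Step 11: wait(T1) -> count=1 queue=[] holders={T1}
Step 12: signal(T1) -> count=2 queue=[] holders={none}
Step 13: wait(T1) -> count=1 queue=[] holders={T1}
Step 14: signal(T1) -> count=2 queue=[] holders={none}
Step 15: wait(T2) -> count=1 queue=[] holders={T2}
Final holders: {T2} -> 1 thread(s)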